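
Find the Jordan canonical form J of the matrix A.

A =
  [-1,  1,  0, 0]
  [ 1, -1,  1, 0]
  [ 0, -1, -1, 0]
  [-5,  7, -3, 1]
J_3(-1) ⊕ J_1(1)

The characteristic polynomial is
  det(x·I − A) = x^4 + 2*x^3 - 2*x - 1 = (x - 1)*(x + 1)^3

Eigenvalues and multiplicities (the geometric multiplicity of λ is n − rank(A − λI), which equals the number of Jordan blocks for λ):
  λ = -1: algebraic multiplicity = 3, geometric multiplicity = 1
  λ = 1: algebraic multiplicity = 1, geometric multiplicity = 1

Determining the block sizes for each eigenvalue:
  λ = -1: one block (gm = 1), so the single block has size am = 3 → block sizes [3]
  λ = 1: one block (gm = 1), so the single block has size am = 1 → block sizes [1]

Assembling the blocks gives a Jordan form
J =
  [-1,  1,  0, 0]
  [ 0, -1,  1, 0]
  [ 0,  0, -1, 0]
  [ 0,  0,  0, 1]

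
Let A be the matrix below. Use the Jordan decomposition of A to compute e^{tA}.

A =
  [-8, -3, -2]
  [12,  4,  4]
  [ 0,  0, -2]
e^{tA} =
  [-6*t*exp(-2*t) + exp(-2*t), -3*t*exp(-2*t), -2*t*exp(-2*t)]
  [12*t*exp(-2*t), 6*t*exp(-2*t) + exp(-2*t), 4*t*exp(-2*t)]
  [0, 0, exp(-2*t)]

Strategy: write A = P · J · P⁻¹ where J is a Jordan canonical form, so e^{tA} = P · e^{tJ} · P⁻¹, and e^{tJ} can be computed block-by-block.

A has Jordan form
J =
  [-2,  1,  0]
  [ 0, -2,  0]
  [ 0,  0, -2]
(up to reordering of blocks).

Per-block formulas:
  For a 1×1 block at λ = -2: exp(t · [-2]) = [e^(-2t)].
  For a 2×2 Jordan block J_2(-2): exp(t · J_2(-2)) = e^(-2t)·(I + t·N), where N is the 2×2 nilpotent shift.

After assembling e^{tJ} and conjugating by P, we get:

e^{tA} =
  [-6*t*exp(-2*t) + exp(-2*t), -3*t*exp(-2*t), -2*t*exp(-2*t)]
  [12*t*exp(-2*t), 6*t*exp(-2*t) + exp(-2*t), 4*t*exp(-2*t)]
  [0, 0, exp(-2*t)]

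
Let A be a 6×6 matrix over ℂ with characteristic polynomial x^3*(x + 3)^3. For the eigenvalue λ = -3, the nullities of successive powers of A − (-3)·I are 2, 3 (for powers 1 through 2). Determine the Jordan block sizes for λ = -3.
Block sizes for λ = -3: [2, 1]

From the dimensions of kernels of powers, the number of Jordan blocks of size at least j is d_j − d_{j−1} where d_j = dim ker(N^j) (with d_0 = 0). Computing the differences gives [2, 1].
The number of blocks of size exactly k is (#blocks of size ≥ k) − (#blocks of size ≥ k + 1), so the partition is: 1 block(s) of size 1, 1 block(s) of size 2.
In nonincreasing order the block sizes are [2, 1].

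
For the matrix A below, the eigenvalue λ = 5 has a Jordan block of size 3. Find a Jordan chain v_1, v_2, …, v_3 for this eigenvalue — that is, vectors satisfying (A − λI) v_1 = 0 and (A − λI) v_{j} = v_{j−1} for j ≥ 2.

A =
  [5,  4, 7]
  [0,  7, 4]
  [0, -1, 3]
A Jordan chain for λ = 5 of length 3:
v_1 = (1, 0, 0)ᵀ
v_2 = (4, 2, -1)ᵀ
v_3 = (0, 1, 0)ᵀ

Let N = A − (5)·I. We want v_3 with N^3 v_3 = 0 but N^2 v_3 ≠ 0; then v_{j-1} := N · v_j for j = 3, …, 2.

Pick v_3 = (0, 1, 0)ᵀ.
Then v_2 = N · v_3 = (4, 2, -1)ᵀ.
Then v_1 = N · v_2 = (1, 0, 0)ᵀ.

Sanity check: (A − (5)·I) v_1 = (0, 0, 0)ᵀ = 0. ✓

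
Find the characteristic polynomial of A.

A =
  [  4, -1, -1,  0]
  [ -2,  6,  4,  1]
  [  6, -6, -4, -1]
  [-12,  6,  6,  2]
x^4 - 8*x^3 + 24*x^2 - 32*x + 16

Expanding det(x·I − A) (e.g. by cofactor expansion or by noting that A is similar to its Jordan form J, which has the same characteristic polynomial as A) gives
  χ_A(x) = x^4 - 8*x^3 + 24*x^2 - 32*x + 16
which factors as (x - 2)^4. The eigenvalues (with algebraic multiplicities) are λ = 2 with multiplicity 4.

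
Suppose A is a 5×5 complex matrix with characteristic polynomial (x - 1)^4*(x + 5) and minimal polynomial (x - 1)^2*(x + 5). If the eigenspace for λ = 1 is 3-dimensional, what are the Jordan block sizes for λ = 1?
Block sizes for λ = 1: [2, 1, 1]

Step 1 — from the characteristic polynomial, algebraic multiplicity of λ = 1 is 4. From dim ker(A − (1)·I) = 3, there are exactly 3 Jordan blocks for λ = 1.
Step 2 — from the minimal polynomial, the factor (x − 1)^2 tells us the largest block for λ = 1 has size 2.
Step 3 — with total size 4, 3 blocks, and largest block 2, the block sizes (in nonincreasing order) are [2, 1, 1].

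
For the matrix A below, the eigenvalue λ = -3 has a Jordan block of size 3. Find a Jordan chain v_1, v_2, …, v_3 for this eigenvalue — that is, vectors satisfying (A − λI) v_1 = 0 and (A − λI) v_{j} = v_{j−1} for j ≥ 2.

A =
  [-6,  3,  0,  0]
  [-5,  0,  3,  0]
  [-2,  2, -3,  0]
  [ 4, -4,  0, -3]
A Jordan chain for λ = -3 of length 3:
v_1 = (-6, -6, -4, 8)ᵀ
v_2 = (-3, -5, -2, 4)ᵀ
v_3 = (1, 0, 0, 0)ᵀ

Let N = A − (-3)·I. We want v_3 with N^3 v_3 = 0 but N^2 v_3 ≠ 0; then v_{j-1} := N · v_j for j = 3, …, 2.

Pick v_3 = (1, 0, 0, 0)ᵀ.
Then v_2 = N · v_3 = (-3, -5, -2, 4)ᵀ.
Then v_1 = N · v_2 = (-6, -6, -4, 8)ᵀ.

Sanity check: (A − (-3)·I) v_1 = (0, 0, 0, 0)ᵀ = 0. ✓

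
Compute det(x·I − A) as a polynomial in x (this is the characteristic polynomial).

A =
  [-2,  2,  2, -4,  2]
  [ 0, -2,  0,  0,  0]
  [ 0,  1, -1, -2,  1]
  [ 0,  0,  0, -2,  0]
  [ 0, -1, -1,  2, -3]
x^5 + 10*x^4 + 40*x^3 + 80*x^2 + 80*x + 32

Expanding det(x·I − A) (e.g. by cofactor expansion or by noting that A is similar to its Jordan form J, which has the same characteristic polynomial as A) gives
  χ_A(x) = x^5 + 10*x^4 + 40*x^3 + 80*x^2 + 80*x + 32
which factors as (x + 2)^5. The eigenvalues (with algebraic multiplicities) are λ = -2 with multiplicity 5.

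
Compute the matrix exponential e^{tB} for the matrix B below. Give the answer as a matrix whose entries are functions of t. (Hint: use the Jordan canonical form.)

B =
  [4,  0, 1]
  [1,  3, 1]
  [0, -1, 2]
e^{tB} =
  [t^2*exp(3*t)/2 + t*exp(3*t) + exp(3*t), -t^2*exp(3*t)/2, t*exp(3*t)]
  [t^2*exp(3*t)/2 + t*exp(3*t), -t^2*exp(3*t)/2 + exp(3*t), t*exp(3*t)]
  [-t^2*exp(3*t)/2, t^2*exp(3*t)/2 - t*exp(3*t), -t*exp(3*t) + exp(3*t)]

Strategy: write B = P · J · P⁻¹ where J is a Jordan canonical form, so e^{tB} = P · e^{tJ} · P⁻¹, and e^{tJ} can be computed block-by-block.

B has Jordan form
J =
  [3, 1, 0]
  [0, 3, 1]
  [0, 0, 3]
(up to reordering of blocks).

Per-block formulas:
  For a 3×3 Jordan block J_3(3): exp(t · J_3(3)) = e^(3t)·(I + t·N + (t^2/2)·N^2), where N is the 3×3 nilpotent shift.

After assembling e^{tJ} and conjugating by P, we get:

e^{tB} =
  [t^2*exp(3*t)/2 + t*exp(3*t) + exp(3*t), -t^2*exp(3*t)/2, t*exp(3*t)]
  [t^2*exp(3*t)/2 + t*exp(3*t), -t^2*exp(3*t)/2 + exp(3*t), t*exp(3*t)]
  [-t^2*exp(3*t)/2, t^2*exp(3*t)/2 - t*exp(3*t), -t*exp(3*t) + exp(3*t)]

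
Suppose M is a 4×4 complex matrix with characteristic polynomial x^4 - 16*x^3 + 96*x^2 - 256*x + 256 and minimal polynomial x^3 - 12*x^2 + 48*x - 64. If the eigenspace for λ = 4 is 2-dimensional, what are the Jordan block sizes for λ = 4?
Block sizes for λ = 4: [3, 1]

Step 1 — from the characteristic polynomial, algebraic multiplicity of λ = 4 is 4. From dim ker(M − (4)·I) = 2, there are exactly 2 Jordan blocks for λ = 4.
Step 2 — from the minimal polynomial, the factor (x − 4)^3 tells us the largest block for λ = 4 has size 3.
Step 3 — with total size 4, 2 blocks, and largest block 3, the block sizes (in nonincreasing order) are [3, 1].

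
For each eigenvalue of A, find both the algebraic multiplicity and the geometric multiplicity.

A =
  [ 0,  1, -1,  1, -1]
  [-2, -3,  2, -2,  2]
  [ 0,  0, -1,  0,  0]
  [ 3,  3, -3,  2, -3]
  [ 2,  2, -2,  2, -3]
λ = -1: alg = 5, geom = 4

Step 1 — factor the characteristic polynomial to read off the algebraic multiplicities:
  χ_A(x) = (x + 1)^5

Step 2 — compute geometric multiplicities via the rank-nullity identity g(λ) = n − rank(A − λI):
  rank(A − (-1)·I) = 1, so dim ker(A − (-1)·I) = n − 1 = 4

Summary:
  λ = -1: algebraic multiplicity = 5, geometric multiplicity = 4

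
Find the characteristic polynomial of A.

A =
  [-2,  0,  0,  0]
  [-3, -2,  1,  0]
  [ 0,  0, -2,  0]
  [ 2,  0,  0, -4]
x^4 + 10*x^3 + 36*x^2 + 56*x + 32

Expanding det(x·I − A) (e.g. by cofactor expansion or by noting that A is similar to its Jordan form J, which has the same characteristic polynomial as A) gives
  χ_A(x) = x^4 + 10*x^3 + 36*x^2 + 56*x + 32
which factors as (x + 2)^3*(x + 4). The eigenvalues (with algebraic multiplicities) are λ = -4 with multiplicity 1, λ = -2 with multiplicity 3.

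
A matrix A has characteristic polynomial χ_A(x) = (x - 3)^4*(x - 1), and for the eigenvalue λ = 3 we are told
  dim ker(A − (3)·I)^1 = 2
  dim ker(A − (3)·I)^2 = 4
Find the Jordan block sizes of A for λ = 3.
Block sizes for λ = 3: [2, 2]

From the dimensions of kernels of powers, the number of Jordan blocks of size at least j is d_j − d_{j−1} where d_j = dim ker(N^j) (with d_0 = 0). Computing the differences gives [2, 2].
The number of blocks of size exactly k is (#blocks of size ≥ k) − (#blocks of size ≥ k + 1), so the partition is: 2 block(s) of size 2.
In nonincreasing order the block sizes are [2, 2].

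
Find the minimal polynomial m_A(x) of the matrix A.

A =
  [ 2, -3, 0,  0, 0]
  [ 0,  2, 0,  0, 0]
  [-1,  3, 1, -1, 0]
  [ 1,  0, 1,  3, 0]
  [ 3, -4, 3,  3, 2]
x^2 - 4*x + 4

The characteristic polynomial is χ_A(x) = (x - 2)^5, so the eigenvalues are known. The minimal polynomial is
  m_A(x) = Π_λ (x − λ)^{k_λ}
where k_λ is the size of the *largest* Jordan block for λ (equivalently, the smallest k with (A − λI)^k v = 0 for every generalised eigenvector v of λ).

  λ = 2: largest Jordan block has size 2, contributing (x − 2)^2

So m_A(x) = (x - 2)^2 = x^2 - 4*x + 4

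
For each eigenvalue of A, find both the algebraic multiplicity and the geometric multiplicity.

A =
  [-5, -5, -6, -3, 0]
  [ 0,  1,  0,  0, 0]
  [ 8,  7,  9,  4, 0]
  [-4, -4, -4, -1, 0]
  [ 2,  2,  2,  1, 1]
λ = 1: alg = 5, geom = 3

Step 1 — factor the characteristic polynomial to read off the algebraic multiplicities:
  χ_A(x) = (x - 1)^5

Step 2 — compute geometric multiplicities via the rank-nullity identity g(λ) = n − rank(A − λI):
  rank(A − (1)·I) = 2, so dim ker(A − (1)·I) = n − 2 = 3

Summary:
  λ = 1: algebraic multiplicity = 5, geometric multiplicity = 3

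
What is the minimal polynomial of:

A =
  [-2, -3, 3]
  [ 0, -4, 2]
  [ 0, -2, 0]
x^2 + 4*x + 4

The characteristic polynomial is χ_A(x) = (x + 2)^3, so the eigenvalues are known. The minimal polynomial is
  m_A(x) = Π_λ (x − λ)^{k_λ}
where k_λ is the size of the *largest* Jordan block for λ (equivalently, the smallest k with (A − λI)^k v = 0 for every generalised eigenvector v of λ).

  λ = -2: largest Jordan block has size 2, contributing (x + 2)^2

So m_A(x) = (x + 2)^2 = x^2 + 4*x + 4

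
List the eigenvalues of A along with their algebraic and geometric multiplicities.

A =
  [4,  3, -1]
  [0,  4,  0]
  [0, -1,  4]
λ = 4: alg = 3, geom = 1

Step 1 — factor the characteristic polynomial to read off the algebraic multiplicities:
  χ_A(x) = (x - 4)^3

Step 2 — compute geometric multiplicities via the rank-nullity identity g(λ) = n − rank(A − λI):
  rank(A − (4)·I) = 2, so dim ker(A − (4)·I) = n − 2 = 1

Summary:
  λ = 4: algebraic multiplicity = 3, geometric multiplicity = 1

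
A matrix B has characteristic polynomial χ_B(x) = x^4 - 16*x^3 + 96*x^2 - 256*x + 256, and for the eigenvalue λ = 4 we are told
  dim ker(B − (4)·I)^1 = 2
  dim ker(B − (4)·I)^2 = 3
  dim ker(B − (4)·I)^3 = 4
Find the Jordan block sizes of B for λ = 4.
Block sizes for λ = 4: [3, 1]

From the dimensions of kernels of powers, the number of Jordan blocks of size at least j is d_j − d_{j−1} where d_j = dim ker(N^j) (with d_0 = 0). Computing the differences gives [2, 1, 1].
The number of blocks of size exactly k is (#blocks of size ≥ k) − (#blocks of size ≥ k + 1), so the partition is: 1 block(s) of size 1, 1 block(s) of size 3.
In nonincreasing order the block sizes are [3, 1].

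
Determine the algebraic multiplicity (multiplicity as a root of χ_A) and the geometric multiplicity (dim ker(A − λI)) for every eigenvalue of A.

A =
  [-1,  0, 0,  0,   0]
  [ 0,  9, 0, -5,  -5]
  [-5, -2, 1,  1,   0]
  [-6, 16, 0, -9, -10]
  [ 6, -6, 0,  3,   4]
λ = -1: alg = 2, geom = 2; λ = 1: alg = 2, geom = 1; λ = 4: alg = 1, geom = 1

Step 1 — factor the characteristic polynomial to read off the algebraic multiplicities:
  χ_A(x) = (x - 4)*(x - 1)^2*(x + 1)^2

Step 2 — compute geometric multiplicities via the rank-nullity identity g(λ) = n − rank(A − λI):
  rank(A − (-1)·I) = 3, so dim ker(A − (-1)·I) = n − 3 = 2
  rank(A − (1)·I) = 4, so dim ker(A − (1)·I) = n − 4 = 1
  rank(A − (4)·I) = 4, so dim ker(A − (4)·I) = n − 4 = 1

Summary:
  λ = -1: algebraic multiplicity = 2, geometric multiplicity = 2
  λ = 1: algebraic multiplicity = 2, geometric multiplicity = 1
  λ = 4: algebraic multiplicity = 1, geometric multiplicity = 1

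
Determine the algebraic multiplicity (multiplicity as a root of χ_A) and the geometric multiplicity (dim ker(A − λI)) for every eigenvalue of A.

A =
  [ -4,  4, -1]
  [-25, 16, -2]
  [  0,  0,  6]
λ = 6: alg = 3, geom = 1

Step 1 — factor the characteristic polynomial to read off the algebraic multiplicities:
  χ_A(x) = (x - 6)^3

Step 2 — compute geometric multiplicities via the rank-nullity identity g(λ) = n − rank(A − λI):
  rank(A − (6)·I) = 2, so dim ker(A − (6)·I) = n − 2 = 1

Summary:
  λ = 6: algebraic multiplicity = 3, geometric multiplicity = 1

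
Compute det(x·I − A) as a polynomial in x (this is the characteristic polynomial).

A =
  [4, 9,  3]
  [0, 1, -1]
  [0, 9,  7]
x^3 - 12*x^2 + 48*x - 64

Expanding det(x·I − A) (e.g. by cofactor expansion or by noting that A is similar to its Jordan form J, which has the same characteristic polynomial as A) gives
  χ_A(x) = x^3 - 12*x^2 + 48*x - 64
which factors as (x - 4)^3. The eigenvalues (with algebraic multiplicities) are λ = 4 with multiplicity 3.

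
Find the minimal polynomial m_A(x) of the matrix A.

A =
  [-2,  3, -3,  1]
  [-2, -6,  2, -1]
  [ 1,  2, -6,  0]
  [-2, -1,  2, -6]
x^3 + 15*x^2 + 75*x + 125

The characteristic polynomial is χ_A(x) = (x + 5)^4, so the eigenvalues are known. The minimal polynomial is
  m_A(x) = Π_λ (x − λ)^{k_λ}
where k_λ is the size of the *largest* Jordan block for λ (equivalently, the smallest k with (A − λI)^k v = 0 for every generalised eigenvector v of λ).

  λ = -5: largest Jordan block has size 3, contributing (x + 5)^3

So m_A(x) = (x + 5)^3 = x^3 + 15*x^2 + 75*x + 125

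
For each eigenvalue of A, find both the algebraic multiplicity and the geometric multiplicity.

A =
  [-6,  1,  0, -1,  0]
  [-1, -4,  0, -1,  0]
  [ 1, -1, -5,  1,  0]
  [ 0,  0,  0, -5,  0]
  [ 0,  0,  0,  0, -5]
λ = -5: alg = 5, geom = 4

Step 1 — factor the characteristic polynomial to read off the algebraic multiplicities:
  χ_A(x) = (x + 5)^5

Step 2 — compute geometric multiplicities via the rank-nullity identity g(λ) = n − rank(A − λI):
  rank(A − (-5)·I) = 1, so dim ker(A − (-5)·I) = n − 1 = 4

Summary:
  λ = -5: algebraic multiplicity = 5, geometric multiplicity = 4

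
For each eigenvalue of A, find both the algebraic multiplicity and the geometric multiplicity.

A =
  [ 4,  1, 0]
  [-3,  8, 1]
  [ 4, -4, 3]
λ = 5: alg = 3, geom = 1

Step 1 — factor the characteristic polynomial to read off the algebraic multiplicities:
  χ_A(x) = (x - 5)^3

Step 2 — compute geometric multiplicities via the rank-nullity identity g(λ) = n − rank(A − λI):
  rank(A − (5)·I) = 2, so dim ker(A − (5)·I) = n − 2 = 1

Summary:
  λ = 5: algebraic multiplicity = 3, geometric multiplicity = 1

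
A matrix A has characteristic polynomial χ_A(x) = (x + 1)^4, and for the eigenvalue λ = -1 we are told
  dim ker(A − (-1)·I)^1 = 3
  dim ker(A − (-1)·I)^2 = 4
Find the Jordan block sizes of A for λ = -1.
Block sizes for λ = -1: [2, 1, 1]

From the dimensions of kernels of powers, the number of Jordan blocks of size at least j is d_j − d_{j−1} where d_j = dim ker(N^j) (with d_0 = 0). Computing the differences gives [3, 1].
The number of blocks of size exactly k is (#blocks of size ≥ k) − (#blocks of size ≥ k + 1), so the partition is: 2 block(s) of size 1, 1 block(s) of size 2.
In nonincreasing order the block sizes are [2, 1, 1].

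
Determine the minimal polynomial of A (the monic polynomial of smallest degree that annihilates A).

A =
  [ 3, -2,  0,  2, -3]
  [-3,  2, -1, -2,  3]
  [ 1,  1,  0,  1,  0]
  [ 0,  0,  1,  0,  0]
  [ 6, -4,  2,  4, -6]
x^4 + x^3

The characteristic polynomial is χ_A(x) = x^4*(x + 1), so the eigenvalues are known. The minimal polynomial is
  m_A(x) = Π_λ (x − λ)^{k_λ}
where k_λ is the size of the *largest* Jordan block for λ (equivalently, the smallest k with (A − λI)^k v = 0 for every generalised eigenvector v of λ).

  λ = -1: largest Jordan block has size 1, contributing (x + 1)
  λ = 0: largest Jordan block has size 3, contributing (x − 0)^3

So m_A(x) = x^3*(x + 1) = x^4 + x^3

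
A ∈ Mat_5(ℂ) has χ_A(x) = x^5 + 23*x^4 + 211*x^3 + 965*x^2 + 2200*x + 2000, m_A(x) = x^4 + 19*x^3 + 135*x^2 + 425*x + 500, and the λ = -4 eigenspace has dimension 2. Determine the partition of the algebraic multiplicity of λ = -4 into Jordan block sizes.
Block sizes for λ = -4: [1, 1]

Step 1 — from the characteristic polynomial, algebraic multiplicity of λ = -4 is 2. From dim ker(A − (-4)·I) = 2, there are exactly 2 Jordan blocks for λ = -4.
Step 2 — from the minimal polynomial, the factor (x + 4) tells us the largest block for λ = -4 has size 1.
Step 3 — with total size 2, 2 blocks, and largest block 1, the block sizes (in nonincreasing order) are [1, 1].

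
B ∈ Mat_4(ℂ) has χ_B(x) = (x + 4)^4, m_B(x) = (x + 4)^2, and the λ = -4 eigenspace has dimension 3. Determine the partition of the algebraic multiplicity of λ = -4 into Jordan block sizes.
Block sizes for λ = -4: [2, 1, 1]

Step 1 — from the characteristic polynomial, algebraic multiplicity of λ = -4 is 4. From dim ker(B − (-4)·I) = 3, there are exactly 3 Jordan blocks for λ = -4.
Step 2 — from the minimal polynomial, the factor (x + 4)^2 tells us the largest block for λ = -4 has size 2.
Step 3 — with total size 4, 3 blocks, and largest block 2, the block sizes (in nonincreasing order) are [2, 1, 1].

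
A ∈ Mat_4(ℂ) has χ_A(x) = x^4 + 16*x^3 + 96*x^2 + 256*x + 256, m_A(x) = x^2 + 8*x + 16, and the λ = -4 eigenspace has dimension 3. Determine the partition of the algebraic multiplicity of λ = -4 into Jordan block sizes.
Block sizes for λ = -4: [2, 1, 1]

Step 1 — from the characteristic polynomial, algebraic multiplicity of λ = -4 is 4. From dim ker(A − (-4)·I) = 3, there are exactly 3 Jordan blocks for λ = -4.
Step 2 — from the minimal polynomial, the factor (x + 4)^2 tells us the largest block for λ = -4 has size 2.
Step 3 — with total size 4, 3 blocks, and largest block 2, the block sizes (in nonincreasing order) are [2, 1, 1].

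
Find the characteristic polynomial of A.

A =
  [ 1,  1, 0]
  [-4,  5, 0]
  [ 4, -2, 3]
x^3 - 9*x^2 + 27*x - 27

Expanding det(x·I − A) (e.g. by cofactor expansion or by noting that A is similar to its Jordan form J, which has the same characteristic polynomial as A) gives
  χ_A(x) = x^3 - 9*x^2 + 27*x - 27
which factors as (x - 3)^3. The eigenvalues (with algebraic multiplicities) are λ = 3 with multiplicity 3.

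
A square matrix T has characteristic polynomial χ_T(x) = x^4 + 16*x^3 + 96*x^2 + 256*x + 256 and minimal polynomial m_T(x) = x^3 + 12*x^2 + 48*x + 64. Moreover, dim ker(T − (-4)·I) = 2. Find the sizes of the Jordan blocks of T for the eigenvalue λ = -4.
Block sizes for λ = -4: [3, 1]

Step 1 — from the characteristic polynomial, algebraic multiplicity of λ = -4 is 4. From dim ker(T − (-4)·I) = 2, there are exactly 2 Jordan blocks for λ = -4.
Step 2 — from the minimal polynomial, the factor (x + 4)^3 tells us the largest block for λ = -4 has size 3.
Step 3 — with total size 4, 2 blocks, and largest block 3, the block sizes (in nonincreasing order) are [3, 1].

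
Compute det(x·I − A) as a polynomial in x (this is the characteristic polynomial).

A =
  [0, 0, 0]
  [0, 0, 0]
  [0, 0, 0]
x^3

Expanding det(x·I − A) (e.g. by cofactor expansion or by noting that A is similar to its Jordan form J, which has the same characteristic polynomial as A) gives
  χ_A(x) = x^3
which factors as x^3. The eigenvalues (with algebraic multiplicities) are λ = 0 with multiplicity 3.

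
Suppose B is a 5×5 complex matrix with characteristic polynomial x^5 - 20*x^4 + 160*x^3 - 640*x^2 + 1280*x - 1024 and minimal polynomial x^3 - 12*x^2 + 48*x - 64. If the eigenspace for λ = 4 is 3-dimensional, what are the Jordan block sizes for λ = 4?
Block sizes for λ = 4: [3, 1, 1]

Step 1 — from the characteristic polynomial, algebraic multiplicity of λ = 4 is 5. From dim ker(B − (4)·I) = 3, there are exactly 3 Jordan blocks for λ = 4.
Step 2 — from the minimal polynomial, the factor (x − 4)^3 tells us the largest block for λ = 4 has size 3.
Step 3 — with total size 5, 3 blocks, and largest block 3, the block sizes (in nonincreasing order) are [3, 1, 1].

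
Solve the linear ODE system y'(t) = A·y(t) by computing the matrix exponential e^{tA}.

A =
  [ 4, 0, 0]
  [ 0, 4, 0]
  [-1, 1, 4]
e^{tA} =
  [exp(4*t), 0, 0]
  [0, exp(4*t), 0]
  [-t*exp(4*t), t*exp(4*t), exp(4*t)]

Strategy: write A = P · J · P⁻¹ where J is a Jordan canonical form, so e^{tA} = P · e^{tJ} · P⁻¹, and e^{tJ} can be computed block-by-block.

A has Jordan form
J =
  [4, 1, 0]
  [0, 4, 0]
  [0, 0, 4]
(up to reordering of blocks).

Per-block formulas:
  For a 1×1 block at λ = 4: exp(t · [4]) = [e^(4t)].
  For a 2×2 Jordan block J_2(4): exp(t · J_2(4)) = e^(4t)·(I + t·N), where N is the 2×2 nilpotent shift.

After assembling e^{tJ} and conjugating by P, we get:

e^{tA} =
  [exp(4*t), 0, 0]
  [0, exp(4*t), 0]
  [-t*exp(4*t), t*exp(4*t), exp(4*t)]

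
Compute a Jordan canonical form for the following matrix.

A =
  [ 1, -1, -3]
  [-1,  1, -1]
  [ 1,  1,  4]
J_3(2)

The characteristic polynomial is
  det(x·I − A) = x^3 - 6*x^2 + 12*x - 8 = (x - 2)^3

Eigenvalues and multiplicities (the geometric multiplicity of λ is n − rank(A − λI), which equals the number of Jordan blocks for λ):
  λ = 2: algebraic multiplicity = 3, geometric multiplicity = 1

Determining the block sizes for each eigenvalue:
  λ = 2: one block (gm = 1), so the single block has size am = 3 → block sizes [3]

Assembling the blocks gives a Jordan form
J =
  [2, 1, 0]
  [0, 2, 1]
  [0, 0, 2]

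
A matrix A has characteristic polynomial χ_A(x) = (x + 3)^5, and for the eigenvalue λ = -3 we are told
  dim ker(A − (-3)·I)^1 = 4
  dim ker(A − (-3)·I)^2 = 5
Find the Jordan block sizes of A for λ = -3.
Block sizes for λ = -3: [2, 1, 1, 1]

From the dimensions of kernels of powers, the number of Jordan blocks of size at least j is d_j − d_{j−1} where d_j = dim ker(N^j) (with d_0 = 0). Computing the differences gives [4, 1].
The number of blocks of size exactly k is (#blocks of size ≥ k) − (#blocks of size ≥ k + 1), so the partition is: 3 block(s) of size 1, 1 block(s) of size 2.
In nonincreasing order the block sizes are [2, 1, 1, 1].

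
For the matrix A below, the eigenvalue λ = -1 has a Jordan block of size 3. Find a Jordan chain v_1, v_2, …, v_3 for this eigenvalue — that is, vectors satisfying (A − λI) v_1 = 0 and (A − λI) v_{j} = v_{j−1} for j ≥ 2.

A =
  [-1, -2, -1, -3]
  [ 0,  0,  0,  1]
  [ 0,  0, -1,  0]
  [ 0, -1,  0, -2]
A Jordan chain for λ = -1 of length 3:
v_1 = (1, 0, 0, 0)ᵀ
v_2 = (-2, 1, 0, -1)ᵀ
v_3 = (0, 1, 0, 0)ᵀ

Let N = A − (-1)·I. We want v_3 with N^3 v_3 = 0 but N^2 v_3 ≠ 0; then v_{j-1} := N · v_j for j = 3, …, 2.

Pick v_3 = (0, 1, 0, 0)ᵀ.
Then v_2 = N · v_3 = (-2, 1, 0, -1)ᵀ.
Then v_1 = N · v_2 = (1, 0, 0, 0)ᵀ.

Sanity check: (A − (-1)·I) v_1 = (0, 0, 0, 0)ᵀ = 0. ✓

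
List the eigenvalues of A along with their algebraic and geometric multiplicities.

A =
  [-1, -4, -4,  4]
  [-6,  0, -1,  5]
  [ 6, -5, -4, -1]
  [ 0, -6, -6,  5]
λ = -1: alg = 2, geom = 2; λ = 1: alg = 2, geom = 1

Step 1 — factor the characteristic polynomial to read off the algebraic multiplicities:
  χ_A(x) = (x - 1)^2*(x + 1)^2

Step 2 — compute geometric multiplicities via the rank-nullity identity g(λ) = n − rank(A − λI):
  rank(A − (-1)·I) = 2, so dim ker(A − (-1)·I) = n − 2 = 2
  rank(A − (1)·I) = 3, so dim ker(A − (1)·I) = n − 3 = 1

Summary:
  λ = -1: algebraic multiplicity = 2, geometric multiplicity = 2
  λ = 1: algebraic multiplicity = 2, geometric multiplicity = 1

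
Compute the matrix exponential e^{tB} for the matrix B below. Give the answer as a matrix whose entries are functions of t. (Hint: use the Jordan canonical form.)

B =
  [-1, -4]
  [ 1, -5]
e^{tB} =
  [2*t*exp(-3*t) + exp(-3*t), -4*t*exp(-3*t)]
  [t*exp(-3*t), -2*t*exp(-3*t) + exp(-3*t)]

Strategy: write B = P · J · P⁻¹ where J is a Jordan canonical form, so e^{tB} = P · e^{tJ} · P⁻¹, and e^{tJ} can be computed block-by-block.

B has Jordan form
J =
  [-3,  1]
  [ 0, -3]
(up to reordering of blocks).

Per-block formulas:
  For a 2×2 Jordan block J_2(-3): exp(t · J_2(-3)) = e^(-3t)·(I + t·N), where N is the 2×2 nilpotent shift.

After assembling e^{tJ} and conjugating by P, we get:

e^{tB} =
  [2*t*exp(-3*t) + exp(-3*t), -4*t*exp(-3*t)]
  [t*exp(-3*t), -2*t*exp(-3*t) + exp(-3*t)]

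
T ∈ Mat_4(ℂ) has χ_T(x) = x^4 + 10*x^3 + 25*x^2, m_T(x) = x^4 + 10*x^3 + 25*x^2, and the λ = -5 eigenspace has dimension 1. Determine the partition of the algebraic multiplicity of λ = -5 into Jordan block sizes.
Block sizes for λ = -5: [2]

Step 1 — from the characteristic polynomial, algebraic multiplicity of λ = -5 is 2. From dim ker(T − (-5)·I) = 1, there are exactly 1 Jordan blocks for λ = -5.
Step 2 — from the minimal polynomial, the factor (x + 5)^2 tells us the largest block for λ = -5 has size 2.
Step 3 — with total size 2, 1 blocks, and largest block 2, the block sizes (in nonincreasing order) are [2].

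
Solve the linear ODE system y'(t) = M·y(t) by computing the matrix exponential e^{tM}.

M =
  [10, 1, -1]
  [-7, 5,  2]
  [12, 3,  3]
e^{tM} =
  [-3*t^2*exp(6*t)/2 + 4*t*exp(6*t) + exp(6*t), t*exp(6*t), t^2*exp(6*t)/2 - t*exp(6*t)]
  [3*t^2*exp(6*t)/2 - 7*t*exp(6*t), -t*exp(6*t) + exp(6*t), -t^2*exp(6*t)/2 + 2*t*exp(6*t)]
  [-9*t^2*exp(6*t)/2 + 12*t*exp(6*t), 3*t*exp(6*t), 3*t^2*exp(6*t)/2 - 3*t*exp(6*t) + exp(6*t)]

Strategy: write M = P · J · P⁻¹ where J is a Jordan canonical form, so e^{tM} = P · e^{tJ} · P⁻¹, and e^{tJ} can be computed block-by-block.

M has Jordan form
J =
  [6, 1, 0]
  [0, 6, 1]
  [0, 0, 6]
(up to reordering of blocks).

Per-block formulas:
  For a 3×3 Jordan block J_3(6): exp(t · J_3(6)) = e^(6t)·(I + t·N + (t^2/2)·N^2), where N is the 3×3 nilpotent shift.

After assembling e^{tJ} and conjugating by P, we get:

e^{tM} =
  [-3*t^2*exp(6*t)/2 + 4*t*exp(6*t) + exp(6*t), t*exp(6*t), t^2*exp(6*t)/2 - t*exp(6*t)]
  [3*t^2*exp(6*t)/2 - 7*t*exp(6*t), -t*exp(6*t) + exp(6*t), -t^2*exp(6*t)/2 + 2*t*exp(6*t)]
  [-9*t^2*exp(6*t)/2 + 12*t*exp(6*t), 3*t*exp(6*t), 3*t^2*exp(6*t)/2 - 3*t*exp(6*t) + exp(6*t)]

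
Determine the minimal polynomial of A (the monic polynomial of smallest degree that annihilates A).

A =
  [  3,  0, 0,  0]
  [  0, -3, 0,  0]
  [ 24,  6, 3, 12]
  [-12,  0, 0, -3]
x^2 - 9

The characteristic polynomial is χ_A(x) = (x - 3)^2*(x + 3)^2, so the eigenvalues are known. The minimal polynomial is
  m_A(x) = Π_λ (x − λ)^{k_λ}
where k_λ is the size of the *largest* Jordan block for λ (equivalently, the smallest k with (A − λI)^k v = 0 for every generalised eigenvector v of λ).

  λ = -3: largest Jordan block has size 1, contributing (x + 3)
  λ = 3: largest Jordan block has size 1, contributing (x − 3)

So m_A(x) = (x - 3)*(x + 3) = x^2 - 9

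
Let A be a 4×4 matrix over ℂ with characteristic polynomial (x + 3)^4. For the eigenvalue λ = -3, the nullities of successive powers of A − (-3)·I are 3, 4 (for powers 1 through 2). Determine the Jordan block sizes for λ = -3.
Block sizes for λ = -3: [2, 1, 1]

From the dimensions of kernels of powers, the number of Jordan blocks of size at least j is d_j − d_{j−1} where d_j = dim ker(N^j) (with d_0 = 0). Computing the differences gives [3, 1].
The number of blocks of size exactly k is (#blocks of size ≥ k) − (#blocks of size ≥ k + 1), so the partition is: 2 block(s) of size 1, 1 block(s) of size 2.
In nonincreasing order the block sizes are [2, 1, 1].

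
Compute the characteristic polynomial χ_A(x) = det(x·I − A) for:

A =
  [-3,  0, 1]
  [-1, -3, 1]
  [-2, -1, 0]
x^3 + 6*x^2 + 12*x + 8

Expanding det(x·I − A) (e.g. by cofactor expansion or by noting that A is similar to its Jordan form J, which has the same characteristic polynomial as A) gives
  χ_A(x) = x^3 + 6*x^2 + 12*x + 8
which factors as (x + 2)^3. The eigenvalues (with algebraic multiplicities) are λ = -2 with multiplicity 3.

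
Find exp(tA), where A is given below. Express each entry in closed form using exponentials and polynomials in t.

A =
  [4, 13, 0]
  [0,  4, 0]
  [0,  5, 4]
e^{tA} =
  [exp(4*t), 13*t*exp(4*t), 0]
  [0, exp(4*t), 0]
  [0, 5*t*exp(4*t), exp(4*t)]

Strategy: write A = P · J · P⁻¹ where J is a Jordan canonical form, so e^{tA} = P · e^{tJ} · P⁻¹, and e^{tJ} can be computed block-by-block.

A has Jordan form
J =
  [4, 1, 0]
  [0, 4, 0]
  [0, 0, 4]
(up to reordering of blocks).

Per-block formulas:
  For a 1×1 block at λ = 4: exp(t · [4]) = [e^(4t)].
  For a 2×2 Jordan block J_2(4): exp(t · J_2(4)) = e^(4t)·(I + t·N), where N is the 2×2 nilpotent shift.

After assembling e^{tJ} and conjugating by P, we get:

e^{tA} =
  [exp(4*t), 13*t*exp(4*t), 0]
  [0, exp(4*t), 0]
  [0, 5*t*exp(4*t), exp(4*t)]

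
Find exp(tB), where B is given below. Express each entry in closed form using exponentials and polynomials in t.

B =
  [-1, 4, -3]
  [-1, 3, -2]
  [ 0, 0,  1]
e^{tB} =
  [-2*t*exp(t) + exp(t), 4*t*exp(t), -t^2*exp(t) - 3*t*exp(t)]
  [-t*exp(t), 2*t*exp(t) + exp(t), -t^2*exp(t)/2 - 2*t*exp(t)]
  [0, 0, exp(t)]

Strategy: write B = P · J · P⁻¹ where J is a Jordan canonical form, so e^{tB} = P · e^{tJ} · P⁻¹, and e^{tJ} can be computed block-by-block.

B has Jordan form
J =
  [1, 1, 0]
  [0, 1, 1]
  [0, 0, 1]
(up to reordering of blocks).

Per-block formulas:
  For a 3×3 Jordan block J_3(1): exp(t · J_3(1)) = e^(1t)·(I + t·N + (t^2/2)·N^2), where N is the 3×3 nilpotent shift.

After assembling e^{tJ} and conjugating by P, we get:

e^{tB} =
  [-2*t*exp(t) + exp(t), 4*t*exp(t), -t^2*exp(t) - 3*t*exp(t)]
  [-t*exp(t), 2*t*exp(t) + exp(t), -t^2*exp(t)/2 - 2*t*exp(t)]
  [0, 0, exp(t)]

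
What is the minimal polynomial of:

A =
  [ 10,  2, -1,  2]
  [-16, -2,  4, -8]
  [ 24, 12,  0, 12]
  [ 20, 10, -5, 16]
x^2 - 12*x + 36

The characteristic polynomial is χ_A(x) = (x - 6)^4, so the eigenvalues are known. The minimal polynomial is
  m_A(x) = Π_λ (x − λ)^{k_λ}
where k_λ is the size of the *largest* Jordan block for λ (equivalently, the smallest k with (A − λI)^k v = 0 for every generalised eigenvector v of λ).

  λ = 6: largest Jordan block has size 2, contributing (x − 6)^2

So m_A(x) = (x - 6)^2 = x^2 - 12*x + 36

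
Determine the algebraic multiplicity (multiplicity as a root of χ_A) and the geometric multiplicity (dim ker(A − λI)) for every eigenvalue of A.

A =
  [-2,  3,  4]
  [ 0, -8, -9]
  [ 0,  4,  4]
λ = -2: alg = 3, geom = 1

Step 1 — factor the characteristic polynomial to read off the algebraic multiplicities:
  χ_A(x) = (x + 2)^3

Step 2 — compute geometric multiplicities via the rank-nullity identity g(λ) = n − rank(A − λI):
  rank(A − (-2)·I) = 2, so dim ker(A − (-2)·I) = n − 2 = 1

Summary:
  λ = -2: algebraic multiplicity = 3, geometric multiplicity = 1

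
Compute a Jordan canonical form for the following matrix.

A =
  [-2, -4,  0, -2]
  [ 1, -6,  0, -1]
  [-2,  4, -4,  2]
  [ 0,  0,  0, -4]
J_2(-4) ⊕ J_1(-4) ⊕ J_1(-4)

The characteristic polynomial is
  det(x·I − A) = x^4 + 16*x^3 + 96*x^2 + 256*x + 256 = (x + 4)^4

Eigenvalues and multiplicities (the geometric multiplicity of λ is n − rank(A − λI), which equals the number of Jordan blocks for λ):
  λ = -4: algebraic multiplicity = 4, geometric multiplicity = 3

Determining the block sizes for each eigenvalue:
  λ = -4: 3 blocks summing to 4 forces exactly one block of size 2 and the rest size 1 → block sizes [2, 1, 1]

Assembling the blocks gives a Jordan form
J =
  [-4,  1,  0,  0]
  [ 0, -4,  0,  0]
  [ 0,  0, -4,  0]
  [ 0,  0,  0, -4]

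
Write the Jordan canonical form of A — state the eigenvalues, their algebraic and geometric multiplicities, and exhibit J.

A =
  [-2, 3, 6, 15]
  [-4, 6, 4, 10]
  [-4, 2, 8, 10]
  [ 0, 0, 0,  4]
J_2(4) ⊕ J_1(4) ⊕ J_1(4)

The characteristic polynomial is
  det(x·I − A) = x^4 - 16*x^3 + 96*x^2 - 256*x + 256 = (x - 4)^4

Eigenvalues and multiplicities (the geometric multiplicity of λ is n − rank(A − λI), which equals the number of Jordan blocks for λ):
  λ = 4: algebraic multiplicity = 4, geometric multiplicity = 3

Determining the block sizes for each eigenvalue:
  λ = 4: 3 blocks summing to 4 forces exactly one block of size 2 and the rest size 1 → block sizes [2, 1, 1]

Assembling the blocks gives a Jordan form
J =
  [4, 1, 0, 0]
  [0, 4, 0, 0]
  [0, 0, 4, 0]
  [0, 0, 0, 4]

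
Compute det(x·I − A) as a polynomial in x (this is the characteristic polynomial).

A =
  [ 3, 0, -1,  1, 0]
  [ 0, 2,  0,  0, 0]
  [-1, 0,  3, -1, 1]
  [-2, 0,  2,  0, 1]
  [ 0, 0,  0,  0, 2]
x^5 - 10*x^4 + 40*x^3 - 80*x^2 + 80*x - 32

Expanding det(x·I − A) (e.g. by cofactor expansion or by noting that A is similar to its Jordan form J, which has the same characteristic polynomial as A) gives
  χ_A(x) = x^5 - 10*x^4 + 40*x^3 - 80*x^2 + 80*x - 32
which factors as (x - 2)^5. The eigenvalues (with algebraic multiplicities) are λ = 2 with multiplicity 5.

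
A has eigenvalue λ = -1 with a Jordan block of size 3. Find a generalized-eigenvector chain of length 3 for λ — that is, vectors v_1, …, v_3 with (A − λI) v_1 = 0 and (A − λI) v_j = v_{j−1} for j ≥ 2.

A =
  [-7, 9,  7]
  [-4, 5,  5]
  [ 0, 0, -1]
A Jordan chain for λ = -1 of length 3:
v_1 = (3, 2, 0)ᵀ
v_2 = (7, 5, 0)ᵀ
v_3 = (0, 0, 1)ᵀ

Let N = A − (-1)·I. We want v_3 with N^3 v_3 = 0 but N^2 v_3 ≠ 0; then v_{j-1} := N · v_j for j = 3, …, 2.

Pick v_3 = (0, 0, 1)ᵀ.
Then v_2 = N · v_3 = (7, 5, 0)ᵀ.
Then v_1 = N · v_2 = (3, 2, 0)ᵀ.

Sanity check: (A − (-1)·I) v_1 = (0, 0, 0)ᵀ = 0. ✓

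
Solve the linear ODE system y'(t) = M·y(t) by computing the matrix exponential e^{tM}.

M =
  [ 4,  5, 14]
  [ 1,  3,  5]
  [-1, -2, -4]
e^{tM} =
  [3*t*exp(t) + exp(t), -3*t^2*exp(t)/2 + 5*t*exp(t), -3*t^2*exp(t)/2 + 14*t*exp(t)]
  [t*exp(t), -t^2*exp(t)/2 + 2*t*exp(t) + exp(t), -t^2*exp(t)/2 + 5*t*exp(t)]
  [-t*exp(t), t^2*exp(t)/2 - 2*t*exp(t), t^2*exp(t)/2 - 5*t*exp(t) + exp(t)]

Strategy: write M = P · J · P⁻¹ where J is a Jordan canonical form, so e^{tM} = P · e^{tJ} · P⁻¹, and e^{tJ} can be computed block-by-block.

M has Jordan form
J =
  [1, 1, 0]
  [0, 1, 1]
  [0, 0, 1]
(up to reordering of blocks).

Per-block formulas:
  For a 3×3 Jordan block J_3(1): exp(t · J_3(1)) = e^(1t)·(I + t·N + (t^2/2)·N^2), where N is the 3×3 nilpotent shift.

After assembling e^{tJ} and conjugating by P, we get:

e^{tM} =
  [3*t*exp(t) + exp(t), -3*t^2*exp(t)/2 + 5*t*exp(t), -3*t^2*exp(t)/2 + 14*t*exp(t)]
  [t*exp(t), -t^2*exp(t)/2 + 2*t*exp(t) + exp(t), -t^2*exp(t)/2 + 5*t*exp(t)]
  [-t*exp(t), t^2*exp(t)/2 - 2*t*exp(t), t^2*exp(t)/2 - 5*t*exp(t) + exp(t)]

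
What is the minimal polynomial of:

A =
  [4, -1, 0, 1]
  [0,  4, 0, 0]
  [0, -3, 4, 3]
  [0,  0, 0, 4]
x^2 - 8*x + 16

The characteristic polynomial is χ_A(x) = (x - 4)^4, so the eigenvalues are known. The minimal polynomial is
  m_A(x) = Π_λ (x − λ)^{k_λ}
where k_λ is the size of the *largest* Jordan block for λ (equivalently, the smallest k with (A − λI)^k v = 0 for every generalised eigenvector v of λ).

  λ = 4: largest Jordan block has size 2, contributing (x − 4)^2

So m_A(x) = (x - 4)^2 = x^2 - 8*x + 16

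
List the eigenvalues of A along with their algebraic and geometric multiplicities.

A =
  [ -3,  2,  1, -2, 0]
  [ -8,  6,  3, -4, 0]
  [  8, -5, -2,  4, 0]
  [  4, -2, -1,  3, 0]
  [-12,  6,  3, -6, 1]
λ = 1: alg = 5, geom = 3

Step 1 — factor the characteristic polynomial to read off the algebraic multiplicities:
  χ_A(x) = (x - 1)^5

Step 2 — compute geometric multiplicities via the rank-nullity identity g(λ) = n − rank(A − λI):
  rank(A − (1)·I) = 2, so dim ker(A − (1)·I) = n − 2 = 3

Summary:
  λ = 1: algebraic multiplicity = 5, geometric multiplicity = 3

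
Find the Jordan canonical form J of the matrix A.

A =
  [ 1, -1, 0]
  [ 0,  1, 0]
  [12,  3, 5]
J_2(1) ⊕ J_1(5)

The characteristic polynomial is
  det(x·I − A) = x^3 - 7*x^2 + 11*x - 5 = (x - 5)*(x - 1)^2

Eigenvalues and multiplicities (the geometric multiplicity of λ is n − rank(A − λI), which equals the number of Jordan blocks for λ):
  λ = 1: algebraic multiplicity = 2, geometric multiplicity = 1
  λ = 5: algebraic multiplicity = 1, geometric multiplicity = 1

Determining the block sizes for each eigenvalue:
  λ = 1: one block (gm = 1), so the single block has size am = 2 → block sizes [2]
  λ = 5: one block (gm = 1), so the single block has size am = 1 → block sizes [1]

Assembling the blocks gives a Jordan form
J =
  [1, 1, 0]
  [0, 1, 0]
  [0, 0, 5]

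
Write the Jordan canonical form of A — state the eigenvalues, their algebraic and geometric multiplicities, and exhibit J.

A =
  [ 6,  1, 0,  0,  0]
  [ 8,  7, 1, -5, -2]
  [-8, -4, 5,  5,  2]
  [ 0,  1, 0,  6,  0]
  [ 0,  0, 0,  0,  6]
J_3(6) ⊕ J_1(6) ⊕ J_1(6)

The characteristic polynomial is
  det(x·I − A) = x^5 - 30*x^4 + 360*x^3 - 2160*x^2 + 6480*x - 7776 = (x - 6)^5

Eigenvalues and multiplicities (the geometric multiplicity of λ is n − rank(A − λI), which equals the number of Jordan blocks for λ):
  λ = 6: algebraic multiplicity = 5, geometric multiplicity = 3

Determining the block sizes for each eigenvalue:
  λ = 6: with am = 5 and gm = 3, the partition is not yet determined (e.g. several partitions of 5 into 3 parts exist). Let N = A − (6)·I. Computing rank(N^1) = 2, rank(N^2) = 1, rank(N^3) = 0; the number of blocks of size ≥ j is rank(N^{j−1}) − rank(N^j), giving [3, 1, 1]. So we have 1 block(s) of size 3, 2 block(s) of size 1 → block sizes [3, 1, 1]

Assembling the blocks gives a Jordan form
J =
  [6, 1, 0, 0, 0]
  [0, 6, 1, 0, 0]
  [0, 0, 6, 0, 0]
  [0, 0, 0, 6, 0]
  [0, 0, 0, 0, 6]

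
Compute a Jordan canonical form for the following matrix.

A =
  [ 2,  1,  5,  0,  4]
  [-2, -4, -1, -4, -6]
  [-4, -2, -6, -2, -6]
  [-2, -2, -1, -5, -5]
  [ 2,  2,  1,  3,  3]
J_3(-2) ⊕ J_2(-2)

The characteristic polynomial is
  det(x·I − A) = x^5 + 10*x^4 + 40*x^3 + 80*x^2 + 80*x + 32 = (x + 2)^5

Eigenvalues and multiplicities (the geometric multiplicity of λ is n − rank(A − λI), which equals the number of Jordan blocks for λ):
  λ = -2: algebraic multiplicity = 5, geometric multiplicity = 2

Determining the block sizes for each eigenvalue:
  λ = -2: with am = 5 and gm = 2, the partition is not yet determined (e.g. several partitions of 5 into 2 parts exist). Let N = A − (-2)·I. Computing rank(N^1) = 3, rank(N^2) = 1, rank(N^3) = 0; the number of blocks of size ≥ j is rank(N^{j−1}) − rank(N^j), giving [2, 2, 1]. So we have 1 block(s) of size 3, 1 block(s) of size 2 → block sizes [3, 2]

Assembling the blocks gives a Jordan form
J =
  [-2,  1,  0,  0,  0]
  [ 0, -2,  1,  0,  0]
  [ 0,  0, -2,  0,  0]
  [ 0,  0,  0, -2,  1]
  [ 0,  0,  0,  0, -2]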